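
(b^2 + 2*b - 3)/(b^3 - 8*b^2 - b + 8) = (b + 3)/(b^2 - 7*b - 8)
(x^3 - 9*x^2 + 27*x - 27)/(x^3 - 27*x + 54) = (x - 3)/(x + 6)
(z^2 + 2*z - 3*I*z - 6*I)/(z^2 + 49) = (z^2 + z*(2 - 3*I) - 6*I)/(z^2 + 49)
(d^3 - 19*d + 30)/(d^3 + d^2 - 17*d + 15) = (d - 2)/(d - 1)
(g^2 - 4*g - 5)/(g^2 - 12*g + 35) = (g + 1)/(g - 7)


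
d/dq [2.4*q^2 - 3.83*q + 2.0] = 4.8*q - 3.83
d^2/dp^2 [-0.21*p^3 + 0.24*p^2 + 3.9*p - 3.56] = 0.48 - 1.26*p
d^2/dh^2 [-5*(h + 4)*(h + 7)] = -10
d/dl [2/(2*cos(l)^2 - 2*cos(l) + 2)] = (2*cos(l) - 1)*sin(l)/(sin(l)^2 + cos(l) - 2)^2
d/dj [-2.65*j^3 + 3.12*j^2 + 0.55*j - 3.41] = -7.95*j^2 + 6.24*j + 0.55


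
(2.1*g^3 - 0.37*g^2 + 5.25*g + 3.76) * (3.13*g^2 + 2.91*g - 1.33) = 6.573*g^5 + 4.9529*g^4 + 12.5628*g^3 + 27.5384*g^2 + 3.9591*g - 5.0008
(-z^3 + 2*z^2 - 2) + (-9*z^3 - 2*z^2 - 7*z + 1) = -10*z^3 - 7*z - 1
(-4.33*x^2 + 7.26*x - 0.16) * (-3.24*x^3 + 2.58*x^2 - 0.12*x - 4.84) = 14.0292*x^5 - 34.6938*x^4 + 19.7688*x^3 + 19.6732*x^2 - 35.1192*x + 0.7744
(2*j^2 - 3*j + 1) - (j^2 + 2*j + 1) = j^2 - 5*j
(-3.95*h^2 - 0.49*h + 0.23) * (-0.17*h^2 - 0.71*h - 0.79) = 0.6715*h^4 + 2.8878*h^3 + 3.4293*h^2 + 0.2238*h - 0.1817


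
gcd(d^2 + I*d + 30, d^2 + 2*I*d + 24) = d + 6*I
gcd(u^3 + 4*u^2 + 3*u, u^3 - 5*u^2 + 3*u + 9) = u + 1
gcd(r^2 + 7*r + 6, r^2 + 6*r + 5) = r + 1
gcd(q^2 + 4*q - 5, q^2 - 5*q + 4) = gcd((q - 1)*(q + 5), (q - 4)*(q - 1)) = q - 1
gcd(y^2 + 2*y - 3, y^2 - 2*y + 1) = y - 1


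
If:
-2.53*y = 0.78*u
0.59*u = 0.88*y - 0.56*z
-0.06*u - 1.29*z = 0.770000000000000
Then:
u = 0.40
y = -0.12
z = -0.62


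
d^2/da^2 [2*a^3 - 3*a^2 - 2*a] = 12*a - 6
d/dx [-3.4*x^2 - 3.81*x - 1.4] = -6.8*x - 3.81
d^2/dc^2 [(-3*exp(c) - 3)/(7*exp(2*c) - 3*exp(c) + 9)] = (-147*exp(4*c) - 651*exp(3*c) + 1323*exp(2*c) + 648*exp(c) - 324)*exp(c)/(343*exp(6*c) - 441*exp(5*c) + 1512*exp(4*c) - 1161*exp(3*c) + 1944*exp(2*c) - 729*exp(c) + 729)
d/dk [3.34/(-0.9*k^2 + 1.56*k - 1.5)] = (6.012*k - 5.2104)/(0.9*k^2 - 1.56*k + 1.5)^2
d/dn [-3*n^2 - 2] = -6*n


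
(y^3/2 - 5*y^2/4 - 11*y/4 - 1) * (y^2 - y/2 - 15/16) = y^5/2 - 3*y^4/2 - 83*y^3/32 + 99*y^2/64 + 197*y/64 + 15/16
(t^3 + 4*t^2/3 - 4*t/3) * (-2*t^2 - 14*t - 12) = -2*t^5 - 50*t^4/3 - 28*t^3 + 8*t^2/3 + 16*t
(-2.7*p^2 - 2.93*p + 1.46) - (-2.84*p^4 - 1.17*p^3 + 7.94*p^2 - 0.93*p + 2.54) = 2.84*p^4 + 1.17*p^3 - 10.64*p^2 - 2.0*p - 1.08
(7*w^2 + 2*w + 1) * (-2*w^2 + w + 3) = -14*w^4 + 3*w^3 + 21*w^2 + 7*w + 3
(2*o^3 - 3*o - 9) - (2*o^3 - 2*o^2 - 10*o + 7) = 2*o^2 + 7*o - 16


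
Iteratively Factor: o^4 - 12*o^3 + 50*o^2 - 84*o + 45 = (o - 1)*(o^3 - 11*o^2 + 39*o - 45) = (o - 3)*(o - 1)*(o^2 - 8*o + 15) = (o - 5)*(o - 3)*(o - 1)*(o - 3)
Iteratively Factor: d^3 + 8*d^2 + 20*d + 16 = (d + 4)*(d^2 + 4*d + 4) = (d + 2)*(d + 4)*(d + 2)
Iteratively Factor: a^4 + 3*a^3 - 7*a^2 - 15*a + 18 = (a - 2)*(a^3 + 5*a^2 + 3*a - 9) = (a - 2)*(a + 3)*(a^2 + 2*a - 3) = (a - 2)*(a - 1)*(a + 3)*(a + 3)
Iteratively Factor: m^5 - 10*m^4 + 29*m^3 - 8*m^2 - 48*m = (m - 4)*(m^4 - 6*m^3 + 5*m^2 + 12*m) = (m - 4)*(m + 1)*(m^3 - 7*m^2 + 12*m) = (m - 4)*(m - 3)*(m + 1)*(m^2 - 4*m) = (m - 4)^2*(m - 3)*(m + 1)*(m)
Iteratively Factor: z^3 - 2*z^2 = (z)*(z^2 - 2*z) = z*(z - 2)*(z)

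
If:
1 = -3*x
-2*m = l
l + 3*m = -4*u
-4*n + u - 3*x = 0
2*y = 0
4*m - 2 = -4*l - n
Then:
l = 56/65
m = -28/65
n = 18/65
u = 7/65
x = -1/3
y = 0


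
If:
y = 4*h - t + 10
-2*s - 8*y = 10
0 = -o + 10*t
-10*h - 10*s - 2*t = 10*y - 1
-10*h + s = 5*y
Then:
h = 119/482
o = 28480/241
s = -405/241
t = 2848/241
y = -200/241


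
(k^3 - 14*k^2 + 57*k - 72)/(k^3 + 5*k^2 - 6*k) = (k^3 - 14*k^2 + 57*k - 72)/(k*(k^2 + 5*k - 6))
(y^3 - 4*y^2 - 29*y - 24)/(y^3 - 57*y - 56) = (y + 3)/(y + 7)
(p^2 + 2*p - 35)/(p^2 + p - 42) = (p - 5)/(p - 6)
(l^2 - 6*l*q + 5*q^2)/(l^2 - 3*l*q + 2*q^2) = (-l + 5*q)/(-l + 2*q)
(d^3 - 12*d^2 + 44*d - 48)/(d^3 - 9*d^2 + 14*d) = (d^2 - 10*d + 24)/(d*(d - 7))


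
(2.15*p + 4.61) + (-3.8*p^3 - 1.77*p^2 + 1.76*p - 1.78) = -3.8*p^3 - 1.77*p^2 + 3.91*p + 2.83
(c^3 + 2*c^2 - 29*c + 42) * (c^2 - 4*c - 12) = c^5 - 2*c^4 - 49*c^3 + 134*c^2 + 180*c - 504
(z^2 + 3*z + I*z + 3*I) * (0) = 0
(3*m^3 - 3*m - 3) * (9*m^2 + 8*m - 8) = 27*m^5 + 24*m^4 - 51*m^3 - 51*m^2 + 24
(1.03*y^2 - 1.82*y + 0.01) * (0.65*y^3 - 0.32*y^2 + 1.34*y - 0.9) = 0.6695*y^5 - 1.5126*y^4 + 1.9691*y^3 - 3.369*y^2 + 1.6514*y - 0.009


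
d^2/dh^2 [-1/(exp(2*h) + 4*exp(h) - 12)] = 4*((exp(h) + 1)*(exp(2*h) + 4*exp(h) - 12) - 2*(exp(h) + 2)^2*exp(h))*exp(h)/(exp(2*h) + 4*exp(h) - 12)^3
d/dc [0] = 0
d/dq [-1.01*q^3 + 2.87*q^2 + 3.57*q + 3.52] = -3.03*q^2 + 5.74*q + 3.57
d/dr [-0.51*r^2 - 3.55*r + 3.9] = -1.02*r - 3.55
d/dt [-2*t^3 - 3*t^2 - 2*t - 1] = -6*t^2 - 6*t - 2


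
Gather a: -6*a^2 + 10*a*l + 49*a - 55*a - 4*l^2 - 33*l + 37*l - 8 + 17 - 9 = -6*a^2 + a*(10*l - 6) - 4*l^2 + 4*l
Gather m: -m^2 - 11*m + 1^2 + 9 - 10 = -m^2 - 11*m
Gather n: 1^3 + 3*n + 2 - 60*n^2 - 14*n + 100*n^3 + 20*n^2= 100*n^3 - 40*n^2 - 11*n + 3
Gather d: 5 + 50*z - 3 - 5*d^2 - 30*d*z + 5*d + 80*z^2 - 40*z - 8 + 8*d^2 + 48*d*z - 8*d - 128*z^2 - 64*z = 3*d^2 + d*(18*z - 3) - 48*z^2 - 54*z - 6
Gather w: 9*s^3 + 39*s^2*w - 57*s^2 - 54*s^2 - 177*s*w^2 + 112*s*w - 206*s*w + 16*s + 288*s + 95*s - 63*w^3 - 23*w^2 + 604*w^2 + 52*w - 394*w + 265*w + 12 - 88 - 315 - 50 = 9*s^3 - 111*s^2 + 399*s - 63*w^3 + w^2*(581 - 177*s) + w*(39*s^2 - 94*s - 77) - 441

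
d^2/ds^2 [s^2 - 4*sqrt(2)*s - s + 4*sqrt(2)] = 2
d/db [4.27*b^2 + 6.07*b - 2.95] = 8.54*b + 6.07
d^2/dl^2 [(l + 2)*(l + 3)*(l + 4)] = 6*l + 18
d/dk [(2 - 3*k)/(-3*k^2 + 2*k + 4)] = (-9*k^2 + 12*k - 16)/(9*k^4 - 12*k^3 - 20*k^2 + 16*k + 16)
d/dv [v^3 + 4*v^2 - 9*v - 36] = 3*v^2 + 8*v - 9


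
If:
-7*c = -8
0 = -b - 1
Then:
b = -1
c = 8/7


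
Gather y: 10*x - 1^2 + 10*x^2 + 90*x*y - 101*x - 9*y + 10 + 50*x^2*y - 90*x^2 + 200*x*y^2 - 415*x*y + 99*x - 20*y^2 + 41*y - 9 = -80*x^2 + 8*x + y^2*(200*x - 20) + y*(50*x^2 - 325*x + 32)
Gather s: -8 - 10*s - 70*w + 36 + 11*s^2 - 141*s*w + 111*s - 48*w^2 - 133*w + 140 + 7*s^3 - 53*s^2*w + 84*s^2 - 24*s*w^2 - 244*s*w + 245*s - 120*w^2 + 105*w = 7*s^3 + s^2*(95 - 53*w) + s*(-24*w^2 - 385*w + 346) - 168*w^2 - 98*w + 168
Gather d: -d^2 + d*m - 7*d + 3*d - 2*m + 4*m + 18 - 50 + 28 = -d^2 + d*(m - 4) + 2*m - 4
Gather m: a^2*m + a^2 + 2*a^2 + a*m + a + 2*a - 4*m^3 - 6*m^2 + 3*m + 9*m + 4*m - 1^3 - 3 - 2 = 3*a^2 + 3*a - 4*m^3 - 6*m^2 + m*(a^2 + a + 16) - 6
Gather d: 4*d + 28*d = 32*d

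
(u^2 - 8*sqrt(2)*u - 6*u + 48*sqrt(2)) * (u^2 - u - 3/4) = u^4 - 8*sqrt(2)*u^3 - 7*u^3 + 21*u^2/4 + 56*sqrt(2)*u^2 - 42*sqrt(2)*u + 9*u/2 - 36*sqrt(2)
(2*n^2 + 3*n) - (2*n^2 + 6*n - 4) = 4 - 3*n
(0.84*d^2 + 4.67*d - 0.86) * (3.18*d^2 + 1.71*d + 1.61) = 2.6712*d^4 + 16.287*d^3 + 6.6033*d^2 + 6.0481*d - 1.3846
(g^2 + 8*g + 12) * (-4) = -4*g^2 - 32*g - 48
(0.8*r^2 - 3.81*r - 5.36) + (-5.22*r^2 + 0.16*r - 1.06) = -4.42*r^2 - 3.65*r - 6.42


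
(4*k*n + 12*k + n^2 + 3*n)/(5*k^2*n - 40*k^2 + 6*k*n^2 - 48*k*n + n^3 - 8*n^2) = (4*k*n + 12*k + n^2 + 3*n)/(5*k^2*n - 40*k^2 + 6*k*n^2 - 48*k*n + n^3 - 8*n^2)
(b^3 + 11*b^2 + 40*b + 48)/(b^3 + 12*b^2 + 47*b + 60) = (b + 4)/(b + 5)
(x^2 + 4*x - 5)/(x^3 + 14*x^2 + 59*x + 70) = (x - 1)/(x^2 + 9*x + 14)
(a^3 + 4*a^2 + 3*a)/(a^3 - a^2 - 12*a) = (a + 1)/(a - 4)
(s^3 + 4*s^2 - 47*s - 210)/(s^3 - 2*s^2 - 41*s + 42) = (s + 5)/(s - 1)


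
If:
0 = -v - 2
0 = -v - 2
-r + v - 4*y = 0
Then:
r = -4*y - 2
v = -2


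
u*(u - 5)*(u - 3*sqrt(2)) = u^3 - 5*u^2 - 3*sqrt(2)*u^2 + 15*sqrt(2)*u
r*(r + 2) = r^2 + 2*r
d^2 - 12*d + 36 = (d - 6)^2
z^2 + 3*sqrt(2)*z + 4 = (z + sqrt(2))*(z + 2*sqrt(2))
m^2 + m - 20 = (m - 4)*(m + 5)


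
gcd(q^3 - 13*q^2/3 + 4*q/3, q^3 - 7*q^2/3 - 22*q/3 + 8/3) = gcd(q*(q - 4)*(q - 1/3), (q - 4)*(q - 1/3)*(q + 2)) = q^2 - 13*q/3 + 4/3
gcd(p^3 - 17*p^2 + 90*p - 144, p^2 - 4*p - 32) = p - 8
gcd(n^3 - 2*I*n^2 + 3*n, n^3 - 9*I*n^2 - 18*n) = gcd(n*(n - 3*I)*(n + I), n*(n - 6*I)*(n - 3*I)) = n^2 - 3*I*n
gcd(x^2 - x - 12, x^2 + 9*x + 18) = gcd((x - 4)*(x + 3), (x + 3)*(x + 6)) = x + 3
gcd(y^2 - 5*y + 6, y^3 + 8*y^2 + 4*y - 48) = y - 2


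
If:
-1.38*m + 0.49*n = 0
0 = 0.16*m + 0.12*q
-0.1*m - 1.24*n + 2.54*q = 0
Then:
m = 0.00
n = 0.00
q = 0.00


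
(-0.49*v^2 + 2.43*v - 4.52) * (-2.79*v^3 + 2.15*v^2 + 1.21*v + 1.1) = 1.3671*v^5 - 7.8332*v^4 + 17.2424*v^3 - 7.3167*v^2 - 2.7962*v - 4.972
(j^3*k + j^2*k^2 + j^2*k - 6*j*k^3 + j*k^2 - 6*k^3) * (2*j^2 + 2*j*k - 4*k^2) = 2*j^5*k + 4*j^4*k^2 + 2*j^4*k - 14*j^3*k^3 + 4*j^3*k^2 - 16*j^2*k^4 - 14*j^2*k^3 + 24*j*k^5 - 16*j*k^4 + 24*k^5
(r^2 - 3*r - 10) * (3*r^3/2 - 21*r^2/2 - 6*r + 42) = 3*r^5/2 - 15*r^4 + 21*r^3/2 + 165*r^2 - 66*r - 420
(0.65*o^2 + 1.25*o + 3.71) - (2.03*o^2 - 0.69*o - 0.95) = -1.38*o^2 + 1.94*o + 4.66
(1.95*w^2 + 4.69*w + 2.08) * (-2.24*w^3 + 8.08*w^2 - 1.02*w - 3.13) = -4.368*w^5 + 5.2504*w^4 + 31.247*w^3 + 5.9191*w^2 - 16.8013*w - 6.5104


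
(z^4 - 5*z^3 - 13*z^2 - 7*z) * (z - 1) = z^5 - 6*z^4 - 8*z^3 + 6*z^2 + 7*z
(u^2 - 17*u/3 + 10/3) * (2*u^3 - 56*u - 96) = 2*u^5 - 34*u^4/3 - 148*u^3/3 + 664*u^2/3 + 1072*u/3 - 320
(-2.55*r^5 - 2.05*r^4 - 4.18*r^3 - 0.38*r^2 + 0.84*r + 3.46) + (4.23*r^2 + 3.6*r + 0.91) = -2.55*r^5 - 2.05*r^4 - 4.18*r^3 + 3.85*r^2 + 4.44*r + 4.37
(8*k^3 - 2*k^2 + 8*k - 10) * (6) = 48*k^3 - 12*k^2 + 48*k - 60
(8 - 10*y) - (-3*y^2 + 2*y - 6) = 3*y^2 - 12*y + 14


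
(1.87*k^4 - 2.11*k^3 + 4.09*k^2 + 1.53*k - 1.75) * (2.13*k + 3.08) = 3.9831*k^5 + 1.2653*k^4 + 2.2129*k^3 + 15.8561*k^2 + 0.984900000000001*k - 5.39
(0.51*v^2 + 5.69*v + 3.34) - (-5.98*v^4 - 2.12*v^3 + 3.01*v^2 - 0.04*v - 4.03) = 5.98*v^4 + 2.12*v^3 - 2.5*v^2 + 5.73*v + 7.37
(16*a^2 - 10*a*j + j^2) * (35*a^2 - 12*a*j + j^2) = 560*a^4 - 542*a^3*j + 171*a^2*j^2 - 22*a*j^3 + j^4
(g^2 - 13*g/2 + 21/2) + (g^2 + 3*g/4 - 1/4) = 2*g^2 - 23*g/4 + 41/4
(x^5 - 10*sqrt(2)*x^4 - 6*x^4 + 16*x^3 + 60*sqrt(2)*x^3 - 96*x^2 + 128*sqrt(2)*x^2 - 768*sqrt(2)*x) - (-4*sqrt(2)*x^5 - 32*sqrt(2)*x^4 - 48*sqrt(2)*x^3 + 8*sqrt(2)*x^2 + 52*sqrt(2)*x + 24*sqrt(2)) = x^5 + 4*sqrt(2)*x^5 - 6*x^4 + 22*sqrt(2)*x^4 + 16*x^3 + 108*sqrt(2)*x^3 - 96*x^2 + 120*sqrt(2)*x^2 - 820*sqrt(2)*x - 24*sqrt(2)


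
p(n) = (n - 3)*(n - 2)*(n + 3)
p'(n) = (n - 3)*(n - 2) + (n - 3)*(n + 3) + (n - 2)*(n + 3) = 3*n^2 - 4*n - 9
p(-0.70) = 22.98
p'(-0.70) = -4.73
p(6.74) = 172.67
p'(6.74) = 100.32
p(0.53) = 12.82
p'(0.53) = -10.28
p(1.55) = 2.97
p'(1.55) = -7.99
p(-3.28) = -9.28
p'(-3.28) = 36.40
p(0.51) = 13.02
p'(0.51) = -10.26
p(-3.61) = -22.62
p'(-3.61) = 44.54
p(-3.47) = -16.63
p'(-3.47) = 41.00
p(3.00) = 0.00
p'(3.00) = 6.00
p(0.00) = 18.00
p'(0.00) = -9.00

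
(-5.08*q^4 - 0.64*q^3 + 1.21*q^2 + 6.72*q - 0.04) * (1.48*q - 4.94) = -7.5184*q^5 + 24.148*q^4 + 4.9524*q^3 + 3.9682*q^2 - 33.256*q + 0.1976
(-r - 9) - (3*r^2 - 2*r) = -3*r^2 + r - 9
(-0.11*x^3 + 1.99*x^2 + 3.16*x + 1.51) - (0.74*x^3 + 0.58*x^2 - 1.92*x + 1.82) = -0.85*x^3 + 1.41*x^2 + 5.08*x - 0.31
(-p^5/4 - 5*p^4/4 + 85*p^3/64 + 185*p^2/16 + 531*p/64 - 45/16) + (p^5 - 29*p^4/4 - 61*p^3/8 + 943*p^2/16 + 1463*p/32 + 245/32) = 3*p^5/4 - 17*p^4/2 - 403*p^3/64 + 141*p^2/2 + 3457*p/64 + 155/32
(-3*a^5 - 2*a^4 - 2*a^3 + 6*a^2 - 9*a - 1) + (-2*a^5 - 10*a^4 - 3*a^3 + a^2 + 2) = -5*a^5 - 12*a^4 - 5*a^3 + 7*a^2 - 9*a + 1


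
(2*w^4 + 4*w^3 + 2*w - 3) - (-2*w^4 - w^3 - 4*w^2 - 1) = 4*w^4 + 5*w^3 + 4*w^2 + 2*w - 2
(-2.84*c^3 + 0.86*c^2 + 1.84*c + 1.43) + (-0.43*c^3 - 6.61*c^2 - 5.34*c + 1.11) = -3.27*c^3 - 5.75*c^2 - 3.5*c + 2.54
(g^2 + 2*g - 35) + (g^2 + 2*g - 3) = 2*g^2 + 4*g - 38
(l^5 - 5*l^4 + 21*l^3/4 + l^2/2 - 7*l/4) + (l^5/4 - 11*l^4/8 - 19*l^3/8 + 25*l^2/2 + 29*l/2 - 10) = 5*l^5/4 - 51*l^4/8 + 23*l^3/8 + 13*l^2 + 51*l/4 - 10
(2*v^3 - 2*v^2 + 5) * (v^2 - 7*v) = 2*v^5 - 16*v^4 + 14*v^3 + 5*v^2 - 35*v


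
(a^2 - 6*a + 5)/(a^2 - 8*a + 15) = (a - 1)/(a - 3)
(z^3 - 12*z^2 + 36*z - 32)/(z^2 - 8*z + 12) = (z^2 - 10*z + 16)/(z - 6)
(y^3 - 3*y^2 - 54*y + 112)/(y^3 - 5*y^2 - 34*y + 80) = (y + 7)/(y + 5)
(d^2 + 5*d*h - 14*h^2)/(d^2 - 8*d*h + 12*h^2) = (d + 7*h)/(d - 6*h)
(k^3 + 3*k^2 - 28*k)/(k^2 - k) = (k^2 + 3*k - 28)/(k - 1)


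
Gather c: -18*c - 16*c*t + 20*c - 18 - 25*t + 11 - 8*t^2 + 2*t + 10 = c*(2 - 16*t) - 8*t^2 - 23*t + 3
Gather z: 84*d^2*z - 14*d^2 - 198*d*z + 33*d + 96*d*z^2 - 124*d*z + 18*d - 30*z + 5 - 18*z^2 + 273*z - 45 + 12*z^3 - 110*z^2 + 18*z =-14*d^2 + 51*d + 12*z^3 + z^2*(96*d - 128) + z*(84*d^2 - 322*d + 261) - 40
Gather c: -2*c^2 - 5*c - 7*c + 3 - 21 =-2*c^2 - 12*c - 18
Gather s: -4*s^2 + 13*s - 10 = -4*s^2 + 13*s - 10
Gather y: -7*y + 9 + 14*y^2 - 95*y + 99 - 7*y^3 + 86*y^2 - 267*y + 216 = -7*y^3 + 100*y^2 - 369*y + 324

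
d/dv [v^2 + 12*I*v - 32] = 2*v + 12*I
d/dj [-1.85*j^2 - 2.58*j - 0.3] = -3.7*j - 2.58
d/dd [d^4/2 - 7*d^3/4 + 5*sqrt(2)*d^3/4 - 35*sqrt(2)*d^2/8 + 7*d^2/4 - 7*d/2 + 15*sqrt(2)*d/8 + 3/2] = 2*d^3 - 21*d^2/4 + 15*sqrt(2)*d^2/4 - 35*sqrt(2)*d/4 + 7*d/2 - 7/2 + 15*sqrt(2)/8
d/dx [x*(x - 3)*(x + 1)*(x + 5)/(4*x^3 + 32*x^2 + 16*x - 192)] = (x^6 + 16*x^5 + 49*x^4 - 138*x^3 - 364*x^2 + 1248*x + 720)/(4*(x^6 + 16*x^5 + 72*x^4 - 32*x^3 - 752*x^2 - 384*x + 2304))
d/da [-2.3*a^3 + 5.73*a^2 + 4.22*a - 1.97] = -6.9*a^2 + 11.46*a + 4.22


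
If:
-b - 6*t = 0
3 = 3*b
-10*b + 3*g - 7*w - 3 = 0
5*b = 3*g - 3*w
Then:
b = 1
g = -1/3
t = -1/6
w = -2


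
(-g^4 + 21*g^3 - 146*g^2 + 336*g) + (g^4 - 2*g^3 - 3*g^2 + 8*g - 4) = 19*g^3 - 149*g^2 + 344*g - 4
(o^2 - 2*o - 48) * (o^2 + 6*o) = o^4 + 4*o^3 - 60*o^2 - 288*o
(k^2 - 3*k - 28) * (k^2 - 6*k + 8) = k^4 - 9*k^3 - 2*k^2 + 144*k - 224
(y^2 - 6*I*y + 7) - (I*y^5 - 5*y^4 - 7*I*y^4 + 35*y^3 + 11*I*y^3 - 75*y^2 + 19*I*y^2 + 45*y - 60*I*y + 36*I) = -I*y^5 + 5*y^4 + 7*I*y^4 - 35*y^3 - 11*I*y^3 + 76*y^2 - 19*I*y^2 - 45*y + 54*I*y + 7 - 36*I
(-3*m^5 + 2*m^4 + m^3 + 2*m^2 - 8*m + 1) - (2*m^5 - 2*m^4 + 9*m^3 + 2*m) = -5*m^5 + 4*m^4 - 8*m^3 + 2*m^2 - 10*m + 1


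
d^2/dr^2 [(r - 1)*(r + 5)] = 2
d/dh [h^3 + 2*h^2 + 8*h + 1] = 3*h^2 + 4*h + 8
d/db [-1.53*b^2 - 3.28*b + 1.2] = -3.06*b - 3.28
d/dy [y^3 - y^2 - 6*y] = 3*y^2 - 2*y - 6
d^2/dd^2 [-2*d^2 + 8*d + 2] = -4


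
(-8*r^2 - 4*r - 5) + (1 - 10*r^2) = -18*r^2 - 4*r - 4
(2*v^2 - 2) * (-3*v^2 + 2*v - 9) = -6*v^4 + 4*v^3 - 12*v^2 - 4*v + 18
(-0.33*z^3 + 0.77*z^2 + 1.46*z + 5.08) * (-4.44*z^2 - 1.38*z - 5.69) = 1.4652*z^5 - 2.9634*z^4 - 5.6673*z^3 - 28.9513*z^2 - 15.3178*z - 28.9052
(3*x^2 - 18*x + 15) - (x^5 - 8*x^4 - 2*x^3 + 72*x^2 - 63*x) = -x^5 + 8*x^4 + 2*x^3 - 69*x^2 + 45*x + 15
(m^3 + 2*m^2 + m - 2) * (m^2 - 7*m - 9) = m^5 - 5*m^4 - 22*m^3 - 27*m^2 + 5*m + 18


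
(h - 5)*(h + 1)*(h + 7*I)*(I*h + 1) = I*h^4 - 6*h^3 - 4*I*h^3 + 24*h^2 + 2*I*h^2 + 30*h - 28*I*h - 35*I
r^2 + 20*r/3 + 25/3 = (r + 5/3)*(r + 5)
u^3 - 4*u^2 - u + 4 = (u - 4)*(u - 1)*(u + 1)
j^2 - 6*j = j*(j - 6)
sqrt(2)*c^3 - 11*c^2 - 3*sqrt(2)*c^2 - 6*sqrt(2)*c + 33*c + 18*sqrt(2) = (c - 3)*(c - 6*sqrt(2))*(sqrt(2)*c + 1)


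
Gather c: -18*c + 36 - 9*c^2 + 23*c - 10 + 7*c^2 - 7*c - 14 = -2*c^2 - 2*c + 12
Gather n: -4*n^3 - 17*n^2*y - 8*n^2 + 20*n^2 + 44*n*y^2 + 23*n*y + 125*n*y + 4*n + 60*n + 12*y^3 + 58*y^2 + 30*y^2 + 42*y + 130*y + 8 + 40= -4*n^3 + n^2*(12 - 17*y) + n*(44*y^2 + 148*y + 64) + 12*y^3 + 88*y^2 + 172*y + 48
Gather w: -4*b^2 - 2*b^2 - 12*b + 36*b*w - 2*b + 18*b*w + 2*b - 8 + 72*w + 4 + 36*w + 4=-6*b^2 - 12*b + w*(54*b + 108)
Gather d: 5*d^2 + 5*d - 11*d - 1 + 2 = 5*d^2 - 6*d + 1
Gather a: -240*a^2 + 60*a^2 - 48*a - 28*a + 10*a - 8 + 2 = -180*a^2 - 66*a - 6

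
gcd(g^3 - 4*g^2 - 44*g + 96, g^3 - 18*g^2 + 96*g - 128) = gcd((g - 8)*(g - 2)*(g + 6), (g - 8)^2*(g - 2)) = g^2 - 10*g + 16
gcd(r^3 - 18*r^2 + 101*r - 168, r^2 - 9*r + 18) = r - 3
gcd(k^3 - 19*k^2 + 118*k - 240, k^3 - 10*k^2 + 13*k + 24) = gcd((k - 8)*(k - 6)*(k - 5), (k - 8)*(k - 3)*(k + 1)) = k - 8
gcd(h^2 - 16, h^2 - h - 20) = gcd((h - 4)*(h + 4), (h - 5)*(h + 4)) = h + 4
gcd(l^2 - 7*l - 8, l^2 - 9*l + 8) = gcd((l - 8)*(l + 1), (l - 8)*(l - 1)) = l - 8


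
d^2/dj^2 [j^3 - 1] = 6*j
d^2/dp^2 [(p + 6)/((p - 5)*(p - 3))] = 2*(p^3 + 18*p^2 - 189*p + 414)/(p^6 - 24*p^5 + 237*p^4 - 1232*p^3 + 3555*p^2 - 5400*p + 3375)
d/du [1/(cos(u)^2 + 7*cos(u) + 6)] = (2*cos(u) + 7)*sin(u)/(cos(u)^2 + 7*cos(u) + 6)^2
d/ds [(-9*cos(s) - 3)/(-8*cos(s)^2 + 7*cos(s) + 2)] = 3*(24*cos(s)^2 + 16*cos(s) - 1)*sin(s)/(8*sin(s)^2 + 7*cos(s) - 6)^2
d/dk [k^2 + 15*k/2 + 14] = 2*k + 15/2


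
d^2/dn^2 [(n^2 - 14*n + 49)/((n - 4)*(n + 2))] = 6*(-4*n^3 + 57*n^2 - 210*n + 292)/(n^6 - 6*n^5 - 12*n^4 + 88*n^3 + 96*n^2 - 384*n - 512)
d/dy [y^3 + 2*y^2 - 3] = y*(3*y + 4)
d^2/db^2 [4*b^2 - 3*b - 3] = 8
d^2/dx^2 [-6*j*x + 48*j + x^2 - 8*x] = 2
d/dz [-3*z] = -3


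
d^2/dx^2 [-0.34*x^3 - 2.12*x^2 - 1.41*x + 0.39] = -2.04*x - 4.24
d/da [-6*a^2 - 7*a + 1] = -12*a - 7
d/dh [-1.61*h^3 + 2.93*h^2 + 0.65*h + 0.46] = -4.83*h^2 + 5.86*h + 0.65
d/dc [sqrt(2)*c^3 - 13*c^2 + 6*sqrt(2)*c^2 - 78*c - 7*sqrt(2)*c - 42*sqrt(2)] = 3*sqrt(2)*c^2 - 26*c + 12*sqrt(2)*c - 78 - 7*sqrt(2)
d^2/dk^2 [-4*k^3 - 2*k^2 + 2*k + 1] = -24*k - 4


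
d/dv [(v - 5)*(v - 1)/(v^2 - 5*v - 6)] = (v^2 - 22*v + 61)/(v^4 - 10*v^3 + 13*v^2 + 60*v + 36)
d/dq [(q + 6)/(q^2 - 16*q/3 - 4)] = 9*(-q^2 - 12*q + 28)/(9*q^4 - 96*q^3 + 184*q^2 + 384*q + 144)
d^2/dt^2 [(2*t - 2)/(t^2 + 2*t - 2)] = 4*(4*(t - 1)*(t + 1)^2 - (3*t + 1)*(t^2 + 2*t - 2))/(t^2 + 2*t - 2)^3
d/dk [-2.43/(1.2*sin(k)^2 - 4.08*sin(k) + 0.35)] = (5.832*sin(k) - 9.9144)*cos(k)/(1.2*sin(k)^2 - 4.08*sin(k) + 0.35)^2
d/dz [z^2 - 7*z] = 2*z - 7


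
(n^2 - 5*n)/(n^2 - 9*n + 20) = n/(n - 4)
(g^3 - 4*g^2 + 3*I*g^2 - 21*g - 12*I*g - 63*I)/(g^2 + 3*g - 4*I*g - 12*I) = (g^2 + g*(-7 + 3*I) - 21*I)/(g - 4*I)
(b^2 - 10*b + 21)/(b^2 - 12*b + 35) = (b - 3)/(b - 5)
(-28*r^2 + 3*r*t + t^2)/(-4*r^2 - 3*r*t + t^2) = (7*r + t)/(r + t)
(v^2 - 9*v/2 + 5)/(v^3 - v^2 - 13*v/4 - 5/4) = 2*(v - 2)/(2*v^2 + 3*v + 1)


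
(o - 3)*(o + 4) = o^2 + o - 12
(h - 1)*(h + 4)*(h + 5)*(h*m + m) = h^4*m + 9*h^3*m + 19*h^2*m - 9*h*m - 20*m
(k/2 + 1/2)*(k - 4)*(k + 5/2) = k^3/2 - k^2/4 - 23*k/4 - 5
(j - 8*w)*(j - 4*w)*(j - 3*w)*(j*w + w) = j^4*w - 15*j^3*w^2 + j^3*w + 68*j^2*w^3 - 15*j^2*w^2 - 96*j*w^4 + 68*j*w^3 - 96*w^4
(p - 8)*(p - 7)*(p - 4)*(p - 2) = p^4 - 21*p^3 + 154*p^2 - 456*p + 448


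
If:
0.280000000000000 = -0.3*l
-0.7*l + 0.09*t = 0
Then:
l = -0.93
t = -7.26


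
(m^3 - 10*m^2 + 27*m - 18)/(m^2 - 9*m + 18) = m - 1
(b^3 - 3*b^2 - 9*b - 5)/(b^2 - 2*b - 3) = (b^2 - 4*b - 5)/(b - 3)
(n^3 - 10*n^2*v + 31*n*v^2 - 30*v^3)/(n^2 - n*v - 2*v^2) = (n^2 - 8*n*v + 15*v^2)/(n + v)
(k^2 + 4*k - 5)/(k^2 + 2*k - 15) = (k - 1)/(k - 3)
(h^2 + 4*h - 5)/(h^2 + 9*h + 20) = (h - 1)/(h + 4)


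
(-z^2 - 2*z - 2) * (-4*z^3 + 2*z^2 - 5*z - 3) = 4*z^5 + 6*z^4 + 9*z^3 + 9*z^2 + 16*z + 6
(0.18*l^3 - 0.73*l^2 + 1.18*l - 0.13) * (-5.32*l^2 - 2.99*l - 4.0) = -0.9576*l^5 + 3.3454*l^4 - 4.8149*l^3 + 0.0834000000000001*l^2 - 4.3313*l + 0.52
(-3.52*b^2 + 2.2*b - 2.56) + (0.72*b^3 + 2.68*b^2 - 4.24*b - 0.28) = 0.72*b^3 - 0.84*b^2 - 2.04*b - 2.84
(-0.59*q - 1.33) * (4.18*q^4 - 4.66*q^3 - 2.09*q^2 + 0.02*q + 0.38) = -2.4662*q^5 - 2.81*q^4 + 7.4309*q^3 + 2.7679*q^2 - 0.2508*q - 0.5054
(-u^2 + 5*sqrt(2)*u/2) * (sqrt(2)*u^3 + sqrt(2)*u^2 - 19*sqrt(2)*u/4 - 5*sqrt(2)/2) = -sqrt(2)*u^5 - sqrt(2)*u^4 + 5*u^4 + 5*u^3 + 19*sqrt(2)*u^3/4 - 95*u^2/4 + 5*sqrt(2)*u^2/2 - 25*u/2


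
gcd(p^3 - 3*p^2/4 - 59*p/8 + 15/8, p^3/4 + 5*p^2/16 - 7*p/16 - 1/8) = 1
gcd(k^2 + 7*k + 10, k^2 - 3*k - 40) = k + 5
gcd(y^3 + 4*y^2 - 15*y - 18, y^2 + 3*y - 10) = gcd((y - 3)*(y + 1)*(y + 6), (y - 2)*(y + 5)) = 1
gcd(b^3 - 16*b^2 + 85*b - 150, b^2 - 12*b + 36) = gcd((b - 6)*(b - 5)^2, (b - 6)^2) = b - 6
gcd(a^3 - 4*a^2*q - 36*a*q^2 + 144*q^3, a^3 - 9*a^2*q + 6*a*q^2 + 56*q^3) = -a + 4*q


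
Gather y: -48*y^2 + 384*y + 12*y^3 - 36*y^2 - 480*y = 12*y^3 - 84*y^2 - 96*y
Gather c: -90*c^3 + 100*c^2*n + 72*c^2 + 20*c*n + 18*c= -90*c^3 + c^2*(100*n + 72) + c*(20*n + 18)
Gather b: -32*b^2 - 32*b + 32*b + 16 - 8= 8 - 32*b^2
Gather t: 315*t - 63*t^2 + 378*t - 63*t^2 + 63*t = -126*t^2 + 756*t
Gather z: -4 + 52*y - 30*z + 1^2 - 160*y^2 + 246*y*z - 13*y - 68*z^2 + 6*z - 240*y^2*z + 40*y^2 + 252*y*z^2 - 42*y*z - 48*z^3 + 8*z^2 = -120*y^2 + 39*y - 48*z^3 + z^2*(252*y - 60) + z*(-240*y^2 + 204*y - 24) - 3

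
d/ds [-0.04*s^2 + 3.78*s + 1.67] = 3.78 - 0.08*s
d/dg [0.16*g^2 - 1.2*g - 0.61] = 0.32*g - 1.2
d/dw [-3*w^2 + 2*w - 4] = 2 - 6*w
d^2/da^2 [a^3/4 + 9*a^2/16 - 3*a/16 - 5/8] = 3*a/2 + 9/8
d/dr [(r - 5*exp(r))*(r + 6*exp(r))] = r*exp(r) + 2*r - 60*exp(2*r) + exp(r)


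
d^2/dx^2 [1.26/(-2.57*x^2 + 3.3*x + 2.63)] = (-16.644348*x^2 + 21.37212*x + 1.26*(5.14*x - 3.3)*(10.28*x - 6.6) + 17.032932)/(-2.57*x^2 + 3.3*x + 2.63)^3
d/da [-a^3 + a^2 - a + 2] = -3*a^2 + 2*a - 1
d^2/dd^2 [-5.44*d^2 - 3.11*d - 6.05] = -10.8800000000000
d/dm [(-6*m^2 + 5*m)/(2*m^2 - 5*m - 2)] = 2*(10*m^2 + 12*m - 5)/(4*m^4 - 20*m^3 + 17*m^2 + 20*m + 4)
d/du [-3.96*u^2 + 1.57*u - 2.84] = 1.57 - 7.92*u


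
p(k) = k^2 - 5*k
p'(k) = 2*k - 5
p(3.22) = -5.73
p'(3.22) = 1.44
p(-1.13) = 6.93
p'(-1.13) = -7.26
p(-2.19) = 15.75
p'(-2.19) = -9.38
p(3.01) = -5.99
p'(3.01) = 1.02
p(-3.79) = 33.31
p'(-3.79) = -12.58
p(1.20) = -4.56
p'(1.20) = -2.60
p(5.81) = 4.71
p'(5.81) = 6.62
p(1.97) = -5.97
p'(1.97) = -1.06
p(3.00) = -6.00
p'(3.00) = 1.00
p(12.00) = 84.00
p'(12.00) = 19.00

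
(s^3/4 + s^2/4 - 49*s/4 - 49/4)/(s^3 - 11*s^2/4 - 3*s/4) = (-s^3 - s^2 + 49*s + 49)/(s*(-4*s^2 + 11*s + 3))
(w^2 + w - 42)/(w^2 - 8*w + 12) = (w + 7)/(w - 2)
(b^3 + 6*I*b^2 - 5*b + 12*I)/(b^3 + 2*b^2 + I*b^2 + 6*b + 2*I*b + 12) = (b^2 + 3*I*b + 4)/(b^2 + 2*b*(1 - I) - 4*I)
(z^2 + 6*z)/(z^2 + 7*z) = (z + 6)/(z + 7)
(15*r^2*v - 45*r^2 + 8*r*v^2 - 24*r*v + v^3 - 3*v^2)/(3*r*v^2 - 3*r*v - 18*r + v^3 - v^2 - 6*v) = (5*r + v)/(v + 2)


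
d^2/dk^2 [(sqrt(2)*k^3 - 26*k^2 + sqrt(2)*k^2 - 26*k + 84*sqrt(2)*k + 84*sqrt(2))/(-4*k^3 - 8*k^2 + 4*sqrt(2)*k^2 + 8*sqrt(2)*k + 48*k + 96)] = (sqrt(2)*k^6 + 24*k^6 - 288*sqrt(2)*k^5 + 66*k^5 - 1110*sqrt(2)*k^4 + 1584*k^4 - 3504*sqrt(2)*k^3 + 7004*k^3 - 13464*sqrt(2)*k^2 + 10368*k^2 - 16704*sqrt(2)*k + 11808*k + 5568*sqrt(2) + 11520)/(2*(k^9 - 3*sqrt(2)*k^8 + 6*k^8 - 18*sqrt(2)*k^7 - 18*k^7 - 172*k^6 + 34*sqrt(2)*k^6 + 396*sqrt(2)*k^5 + 408*sqrt(2)*k^4 + 1920*k^4 - 2032*sqrt(2)*k^3 + 2592*k^3 - 7488*k^2 - 5184*sqrt(2)*k^2 - 20736*k - 3456*sqrt(2)*k - 13824))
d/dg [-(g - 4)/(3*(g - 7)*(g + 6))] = (g^2 - 8*g + 46)/(3*(g^4 - 2*g^3 - 83*g^2 + 84*g + 1764))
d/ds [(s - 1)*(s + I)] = 2*s - 1 + I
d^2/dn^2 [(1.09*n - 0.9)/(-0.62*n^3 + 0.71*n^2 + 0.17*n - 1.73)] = (-2.513976*n^5 + 7.030428*n^4 - 7.66759*n^3 + 16.182588*n^2 - 13.173342*n + 1.621822)/(0.238328*n^9 - 0.818772*n^8 + 0.741582*n^7 + 2.086129*n^6 - 4.772613*n^5 + 1.46067*n^4 + 6.814747*n^3 - 6.224886*n^2 - 1.526379*n + 5.177717)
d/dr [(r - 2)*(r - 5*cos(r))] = r + (r - 2)*(5*sin(r) + 1) - 5*cos(r)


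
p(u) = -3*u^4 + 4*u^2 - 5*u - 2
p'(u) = -12*u^3 + 8*u - 5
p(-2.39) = -65.09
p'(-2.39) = 139.70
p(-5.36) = -2336.45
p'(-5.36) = 1800.01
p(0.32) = -3.22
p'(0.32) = -2.83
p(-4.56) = -1193.15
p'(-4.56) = 1096.35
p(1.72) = -25.02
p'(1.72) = -52.30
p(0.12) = -2.54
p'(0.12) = -4.06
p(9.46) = -23717.57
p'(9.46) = -10088.41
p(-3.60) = -436.04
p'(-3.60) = 526.07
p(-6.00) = -3716.00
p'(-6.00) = 2539.00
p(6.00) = -3776.00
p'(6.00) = -2549.00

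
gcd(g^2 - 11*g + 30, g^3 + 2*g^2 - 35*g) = g - 5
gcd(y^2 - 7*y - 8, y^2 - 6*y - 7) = y + 1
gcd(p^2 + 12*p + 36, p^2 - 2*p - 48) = p + 6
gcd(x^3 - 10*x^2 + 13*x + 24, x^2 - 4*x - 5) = x + 1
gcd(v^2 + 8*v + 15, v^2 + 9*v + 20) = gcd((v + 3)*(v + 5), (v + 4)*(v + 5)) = v + 5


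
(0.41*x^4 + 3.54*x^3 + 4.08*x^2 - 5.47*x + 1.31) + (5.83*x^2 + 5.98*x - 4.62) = 0.41*x^4 + 3.54*x^3 + 9.91*x^2 + 0.510000000000001*x - 3.31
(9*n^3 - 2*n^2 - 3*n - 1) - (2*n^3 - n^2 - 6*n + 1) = 7*n^3 - n^2 + 3*n - 2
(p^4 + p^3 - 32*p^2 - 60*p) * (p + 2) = p^5 + 3*p^4 - 30*p^3 - 124*p^2 - 120*p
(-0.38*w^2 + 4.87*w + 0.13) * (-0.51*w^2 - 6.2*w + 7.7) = 0.1938*w^4 - 0.1277*w^3 - 33.1863*w^2 + 36.693*w + 1.001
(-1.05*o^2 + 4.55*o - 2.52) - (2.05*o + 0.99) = -1.05*o^2 + 2.5*o - 3.51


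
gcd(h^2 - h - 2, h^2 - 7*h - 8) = h + 1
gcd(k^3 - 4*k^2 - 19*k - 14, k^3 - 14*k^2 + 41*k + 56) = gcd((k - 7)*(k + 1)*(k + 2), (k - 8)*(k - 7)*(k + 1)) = k^2 - 6*k - 7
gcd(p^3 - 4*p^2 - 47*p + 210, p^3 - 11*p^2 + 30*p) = p^2 - 11*p + 30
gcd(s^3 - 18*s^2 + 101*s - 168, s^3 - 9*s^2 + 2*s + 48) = s^2 - 11*s + 24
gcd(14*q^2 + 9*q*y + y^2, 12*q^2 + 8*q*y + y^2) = 2*q + y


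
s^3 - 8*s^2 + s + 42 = (s - 7)*(s - 3)*(s + 2)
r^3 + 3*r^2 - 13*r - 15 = (r - 3)*(r + 1)*(r + 5)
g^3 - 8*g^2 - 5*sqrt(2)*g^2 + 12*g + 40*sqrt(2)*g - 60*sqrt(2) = (g - 6)*(g - 2)*(g - 5*sqrt(2))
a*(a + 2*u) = a^2 + 2*a*u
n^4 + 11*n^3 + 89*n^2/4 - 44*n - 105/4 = (n - 3/2)*(n + 1/2)*(n + 5)*(n + 7)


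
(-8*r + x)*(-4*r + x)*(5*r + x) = 160*r^3 - 28*r^2*x - 7*r*x^2 + x^3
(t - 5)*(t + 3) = t^2 - 2*t - 15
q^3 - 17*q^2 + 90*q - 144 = (q - 8)*(q - 6)*(q - 3)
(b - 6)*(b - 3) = b^2 - 9*b + 18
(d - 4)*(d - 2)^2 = d^3 - 8*d^2 + 20*d - 16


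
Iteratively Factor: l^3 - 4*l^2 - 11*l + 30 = (l + 3)*(l^2 - 7*l + 10) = (l - 5)*(l + 3)*(l - 2)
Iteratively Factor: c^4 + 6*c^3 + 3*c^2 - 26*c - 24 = (c + 3)*(c^3 + 3*c^2 - 6*c - 8) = (c - 2)*(c + 3)*(c^2 + 5*c + 4) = (c - 2)*(c + 3)*(c + 4)*(c + 1)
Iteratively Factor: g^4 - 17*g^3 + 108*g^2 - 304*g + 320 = (g - 4)*(g^3 - 13*g^2 + 56*g - 80) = (g - 5)*(g - 4)*(g^2 - 8*g + 16) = (g - 5)*(g - 4)^2*(g - 4)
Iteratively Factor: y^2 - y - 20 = (y + 4)*(y - 5)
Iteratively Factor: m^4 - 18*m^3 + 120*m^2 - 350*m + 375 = (m - 3)*(m^3 - 15*m^2 + 75*m - 125) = (m - 5)*(m - 3)*(m^2 - 10*m + 25) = (m - 5)^2*(m - 3)*(m - 5)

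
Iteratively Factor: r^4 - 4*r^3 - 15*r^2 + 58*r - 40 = (r - 2)*(r^3 - 2*r^2 - 19*r + 20) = (r - 2)*(r + 4)*(r^2 - 6*r + 5) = (r - 5)*(r - 2)*(r + 4)*(r - 1)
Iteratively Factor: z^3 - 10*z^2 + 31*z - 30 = (z - 5)*(z^2 - 5*z + 6) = (z - 5)*(z - 3)*(z - 2)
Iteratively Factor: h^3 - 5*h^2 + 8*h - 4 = (h - 1)*(h^2 - 4*h + 4) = (h - 2)*(h - 1)*(h - 2)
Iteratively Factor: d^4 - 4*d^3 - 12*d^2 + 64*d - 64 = (d - 4)*(d^3 - 12*d + 16) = (d - 4)*(d + 4)*(d^2 - 4*d + 4) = (d - 4)*(d - 2)*(d + 4)*(d - 2)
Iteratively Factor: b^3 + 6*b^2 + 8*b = (b + 4)*(b^2 + 2*b) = (b + 2)*(b + 4)*(b)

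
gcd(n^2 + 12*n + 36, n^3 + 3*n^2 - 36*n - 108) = n + 6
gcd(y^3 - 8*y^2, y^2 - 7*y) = y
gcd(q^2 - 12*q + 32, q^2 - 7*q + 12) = q - 4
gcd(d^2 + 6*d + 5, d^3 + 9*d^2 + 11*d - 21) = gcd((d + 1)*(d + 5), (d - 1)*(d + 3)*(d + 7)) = 1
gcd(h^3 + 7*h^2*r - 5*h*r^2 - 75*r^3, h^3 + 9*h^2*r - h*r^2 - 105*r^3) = -h^2 - 2*h*r + 15*r^2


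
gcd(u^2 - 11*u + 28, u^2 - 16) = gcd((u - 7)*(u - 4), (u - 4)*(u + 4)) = u - 4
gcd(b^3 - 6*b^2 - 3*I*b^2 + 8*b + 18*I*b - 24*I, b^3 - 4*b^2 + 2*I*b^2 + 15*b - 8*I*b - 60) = b^2 + b*(-4 - 3*I) + 12*I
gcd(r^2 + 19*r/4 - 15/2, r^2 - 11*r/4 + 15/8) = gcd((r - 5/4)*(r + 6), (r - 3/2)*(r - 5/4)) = r - 5/4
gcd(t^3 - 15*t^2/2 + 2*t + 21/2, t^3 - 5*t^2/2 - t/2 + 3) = t^2 - t/2 - 3/2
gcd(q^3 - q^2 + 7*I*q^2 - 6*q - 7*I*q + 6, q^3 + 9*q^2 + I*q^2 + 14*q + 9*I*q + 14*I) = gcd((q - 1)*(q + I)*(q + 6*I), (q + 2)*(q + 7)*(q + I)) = q + I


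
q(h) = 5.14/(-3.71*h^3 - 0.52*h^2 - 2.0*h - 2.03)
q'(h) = 5.14*(11.13*h^2 + 1.04*h + 2.0)/(-3.71*h^3 - 0.52*h^2 - 2.0*h - 2.03)^2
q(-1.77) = 0.25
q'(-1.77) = 0.43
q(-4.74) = 0.01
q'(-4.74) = 0.01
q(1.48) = -0.28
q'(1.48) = 0.44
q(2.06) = -0.13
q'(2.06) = 0.16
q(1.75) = -0.19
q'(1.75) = 0.27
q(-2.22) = 0.13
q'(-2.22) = 0.17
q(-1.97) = 0.18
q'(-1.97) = 0.28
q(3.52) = -0.03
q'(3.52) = 0.02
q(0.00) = -2.53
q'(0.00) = 2.49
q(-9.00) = 0.00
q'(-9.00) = 0.00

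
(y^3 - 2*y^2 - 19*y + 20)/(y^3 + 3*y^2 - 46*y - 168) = (y^2 - 6*y + 5)/(y^2 - y - 42)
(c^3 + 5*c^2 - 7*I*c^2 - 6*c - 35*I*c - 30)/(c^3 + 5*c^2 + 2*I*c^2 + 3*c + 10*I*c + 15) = (c - 6*I)/(c + 3*I)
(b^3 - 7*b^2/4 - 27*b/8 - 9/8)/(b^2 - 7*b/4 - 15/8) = (2*b^2 - 5*b - 3)/(2*b - 5)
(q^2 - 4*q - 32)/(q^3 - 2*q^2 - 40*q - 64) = 1/(q + 2)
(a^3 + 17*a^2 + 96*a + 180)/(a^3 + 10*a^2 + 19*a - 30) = (a + 6)/(a - 1)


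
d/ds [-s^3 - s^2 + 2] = s*(-3*s - 2)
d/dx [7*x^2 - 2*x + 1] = 14*x - 2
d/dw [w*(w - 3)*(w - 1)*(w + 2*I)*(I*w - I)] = 5*I*w^4 + w^3*(-8 - 20*I) + w^2*(30 + 21*I) + w*(-28 - 6*I) + 6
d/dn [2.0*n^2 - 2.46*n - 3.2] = 4.0*n - 2.46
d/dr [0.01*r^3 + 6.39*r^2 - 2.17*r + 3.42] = 0.03*r^2 + 12.78*r - 2.17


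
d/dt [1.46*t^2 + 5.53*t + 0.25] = 2.92*t + 5.53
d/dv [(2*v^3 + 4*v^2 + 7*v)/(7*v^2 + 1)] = (14*v^4 - 43*v^2 + 8*v + 7)/(49*v^4 + 14*v^2 + 1)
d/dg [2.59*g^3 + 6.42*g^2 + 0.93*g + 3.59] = 7.77*g^2 + 12.84*g + 0.93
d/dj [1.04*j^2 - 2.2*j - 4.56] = 2.08*j - 2.2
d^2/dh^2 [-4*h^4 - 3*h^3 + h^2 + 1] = -48*h^2 - 18*h + 2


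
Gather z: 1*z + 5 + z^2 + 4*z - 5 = z^2 + 5*z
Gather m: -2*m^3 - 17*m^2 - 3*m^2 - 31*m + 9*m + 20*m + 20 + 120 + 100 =-2*m^3 - 20*m^2 - 2*m + 240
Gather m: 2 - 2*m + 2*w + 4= -2*m + 2*w + 6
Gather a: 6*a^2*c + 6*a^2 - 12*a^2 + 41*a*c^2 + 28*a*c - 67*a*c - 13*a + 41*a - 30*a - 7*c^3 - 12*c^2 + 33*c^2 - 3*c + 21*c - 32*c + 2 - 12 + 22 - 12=a^2*(6*c - 6) + a*(41*c^2 - 39*c - 2) - 7*c^3 + 21*c^2 - 14*c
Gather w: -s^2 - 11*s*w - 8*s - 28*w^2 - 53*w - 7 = -s^2 - 8*s - 28*w^2 + w*(-11*s - 53) - 7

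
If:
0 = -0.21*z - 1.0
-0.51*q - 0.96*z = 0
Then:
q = 8.96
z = -4.76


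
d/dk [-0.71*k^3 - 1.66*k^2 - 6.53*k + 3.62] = -2.13*k^2 - 3.32*k - 6.53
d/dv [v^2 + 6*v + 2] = 2*v + 6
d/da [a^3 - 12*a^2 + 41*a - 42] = 3*a^2 - 24*a + 41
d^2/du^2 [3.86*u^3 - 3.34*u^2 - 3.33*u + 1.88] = 23.16*u - 6.68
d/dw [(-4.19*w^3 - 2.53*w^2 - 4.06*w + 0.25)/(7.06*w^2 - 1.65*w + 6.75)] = (-29.5814*w^4 + 13.827*w^3 - 52.0094*w^2 - 37.685*w - 26.9925)/(49.8436*w^4 - 23.298*w^3 + 98.0325*w^2 - 22.275*w + 45.5625)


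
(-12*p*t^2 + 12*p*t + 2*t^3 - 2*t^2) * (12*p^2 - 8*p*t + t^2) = -144*p^3*t^2 + 144*p^3*t + 120*p^2*t^3 - 120*p^2*t^2 - 28*p*t^4 + 28*p*t^3 + 2*t^5 - 2*t^4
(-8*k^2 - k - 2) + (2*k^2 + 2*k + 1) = -6*k^2 + k - 1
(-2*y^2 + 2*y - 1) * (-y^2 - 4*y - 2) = 2*y^4 + 6*y^3 - 3*y^2 + 2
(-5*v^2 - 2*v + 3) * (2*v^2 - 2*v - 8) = -10*v^4 + 6*v^3 + 50*v^2 + 10*v - 24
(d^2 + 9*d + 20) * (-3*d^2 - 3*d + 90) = -3*d^4 - 30*d^3 + 3*d^2 + 750*d + 1800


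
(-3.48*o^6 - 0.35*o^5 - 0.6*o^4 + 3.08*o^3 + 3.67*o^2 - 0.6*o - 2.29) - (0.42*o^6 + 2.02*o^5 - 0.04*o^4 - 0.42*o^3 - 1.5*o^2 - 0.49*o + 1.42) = -3.9*o^6 - 2.37*o^5 - 0.56*o^4 + 3.5*o^3 + 5.17*o^2 - 0.11*o - 3.71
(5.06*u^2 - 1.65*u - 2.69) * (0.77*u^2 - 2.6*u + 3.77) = 3.8962*u^4 - 14.4265*u^3 + 21.2949*u^2 + 0.7735*u - 10.1413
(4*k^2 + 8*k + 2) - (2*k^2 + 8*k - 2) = 2*k^2 + 4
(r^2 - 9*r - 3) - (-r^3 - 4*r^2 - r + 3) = r^3 + 5*r^2 - 8*r - 6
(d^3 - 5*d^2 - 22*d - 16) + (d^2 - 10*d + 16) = d^3 - 4*d^2 - 32*d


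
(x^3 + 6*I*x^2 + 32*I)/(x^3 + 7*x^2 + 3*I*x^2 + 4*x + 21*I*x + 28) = (x^2 + 2*I*x + 8)/(x^2 + x*(7 - I) - 7*I)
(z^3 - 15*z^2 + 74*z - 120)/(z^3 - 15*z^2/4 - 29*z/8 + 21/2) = 8*(z^2 - 11*z + 30)/(8*z^2 + 2*z - 21)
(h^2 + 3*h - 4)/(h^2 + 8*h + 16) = (h - 1)/(h + 4)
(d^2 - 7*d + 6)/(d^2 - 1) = (d - 6)/(d + 1)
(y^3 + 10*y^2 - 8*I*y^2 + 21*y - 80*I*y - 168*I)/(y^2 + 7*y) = y + 3 - 8*I - 24*I/y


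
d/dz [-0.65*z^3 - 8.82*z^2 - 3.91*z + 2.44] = -1.95*z^2 - 17.64*z - 3.91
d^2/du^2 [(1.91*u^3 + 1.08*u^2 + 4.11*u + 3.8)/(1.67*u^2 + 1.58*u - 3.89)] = (51.577496*u^3 + 35.2474920000001*u^2 + 393.772704*u + 151.55162)/(4.657463*u^6 + 13.219386*u^5 - 20.039499*u^4 - 57.640612*u^3 + 46.678833*u^2 + 71.726154*u - 58.863869)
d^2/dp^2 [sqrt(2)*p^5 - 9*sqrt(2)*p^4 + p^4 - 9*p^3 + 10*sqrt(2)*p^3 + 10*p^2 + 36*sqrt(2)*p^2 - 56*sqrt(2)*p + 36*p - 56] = 20*sqrt(2)*p^3 - 108*sqrt(2)*p^2 + 12*p^2 - 54*p + 60*sqrt(2)*p + 20 + 72*sqrt(2)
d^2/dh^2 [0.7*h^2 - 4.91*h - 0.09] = 1.40000000000000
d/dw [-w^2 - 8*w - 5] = -2*w - 8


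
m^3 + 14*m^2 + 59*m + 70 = (m + 2)*(m + 5)*(m + 7)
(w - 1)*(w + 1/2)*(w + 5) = w^3 + 9*w^2/2 - 3*w - 5/2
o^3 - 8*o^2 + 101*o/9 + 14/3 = (o - 6)*(o - 7/3)*(o + 1/3)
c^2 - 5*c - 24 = (c - 8)*(c + 3)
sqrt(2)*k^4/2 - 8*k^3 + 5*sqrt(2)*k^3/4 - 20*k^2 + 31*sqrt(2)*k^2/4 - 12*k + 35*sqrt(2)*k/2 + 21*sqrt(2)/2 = (k + 3/2)*(k - 7*sqrt(2))*(k - sqrt(2))*(sqrt(2)*k/2 + sqrt(2)/2)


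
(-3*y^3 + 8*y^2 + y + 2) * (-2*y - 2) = 6*y^4 - 10*y^3 - 18*y^2 - 6*y - 4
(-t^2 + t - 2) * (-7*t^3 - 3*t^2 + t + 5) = 7*t^5 - 4*t^4 + 10*t^3 + 2*t^2 + 3*t - 10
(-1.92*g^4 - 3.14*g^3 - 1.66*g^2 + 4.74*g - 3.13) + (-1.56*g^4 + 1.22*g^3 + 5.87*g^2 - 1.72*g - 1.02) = -3.48*g^4 - 1.92*g^3 + 4.21*g^2 + 3.02*g - 4.15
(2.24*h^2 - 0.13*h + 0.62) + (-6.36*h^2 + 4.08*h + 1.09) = -4.12*h^2 + 3.95*h + 1.71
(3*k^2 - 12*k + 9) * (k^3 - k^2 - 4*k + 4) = 3*k^5 - 15*k^4 + 9*k^3 + 51*k^2 - 84*k + 36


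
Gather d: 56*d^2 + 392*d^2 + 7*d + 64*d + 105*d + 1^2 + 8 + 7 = 448*d^2 + 176*d + 16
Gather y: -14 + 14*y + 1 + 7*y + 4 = 21*y - 9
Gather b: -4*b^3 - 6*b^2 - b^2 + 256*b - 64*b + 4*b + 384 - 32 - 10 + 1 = -4*b^3 - 7*b^2 + 196*b + 343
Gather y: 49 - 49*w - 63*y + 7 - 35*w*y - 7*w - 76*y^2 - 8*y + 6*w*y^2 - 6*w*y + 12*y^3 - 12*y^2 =-56*w + 12*y^3 + y^2*(6*w - 88) + y*(-41*w - 71) + 56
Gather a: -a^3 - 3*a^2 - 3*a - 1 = -a^3 - 3*a^2 - 3*a - 1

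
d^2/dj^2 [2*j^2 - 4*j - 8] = 4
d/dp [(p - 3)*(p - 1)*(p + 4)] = 3*p^2 - 13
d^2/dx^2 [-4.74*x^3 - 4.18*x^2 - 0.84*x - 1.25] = -28.44*x - 8.36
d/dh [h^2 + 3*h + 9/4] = 2*h + 3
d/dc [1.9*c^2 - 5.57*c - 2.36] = 3.8*c - 5.57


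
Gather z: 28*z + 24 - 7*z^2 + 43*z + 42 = -7*z^2 + 71*z + 66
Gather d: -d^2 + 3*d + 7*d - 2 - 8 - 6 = -d^2 + 10*d - 16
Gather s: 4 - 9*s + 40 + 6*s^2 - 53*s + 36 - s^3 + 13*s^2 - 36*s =-s^3 + 19*s^2 - 98*s + 80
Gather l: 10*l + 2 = 10*l + 2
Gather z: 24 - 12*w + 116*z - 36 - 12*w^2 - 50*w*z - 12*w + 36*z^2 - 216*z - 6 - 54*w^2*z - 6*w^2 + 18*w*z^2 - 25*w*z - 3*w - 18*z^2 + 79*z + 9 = -18*w^2 - 27*w + z^2*(18*w + 18) + z*(-54*w^2 - 75*w - 21) - 9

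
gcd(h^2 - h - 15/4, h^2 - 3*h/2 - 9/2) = h + 3/2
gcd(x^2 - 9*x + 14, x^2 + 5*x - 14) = x - 2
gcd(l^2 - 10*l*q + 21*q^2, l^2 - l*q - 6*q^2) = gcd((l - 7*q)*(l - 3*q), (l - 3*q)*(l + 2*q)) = -l + 3*q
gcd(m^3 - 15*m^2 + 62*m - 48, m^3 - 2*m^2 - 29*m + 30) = m^2 - 7*m + 6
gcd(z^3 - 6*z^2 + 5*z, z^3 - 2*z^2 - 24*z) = z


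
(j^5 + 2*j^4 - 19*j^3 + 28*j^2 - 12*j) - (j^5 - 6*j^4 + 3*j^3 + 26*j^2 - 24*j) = 8*j^4 - 22*j^3 + 2*j^2 + 12*j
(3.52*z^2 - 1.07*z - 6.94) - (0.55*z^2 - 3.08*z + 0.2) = 2.97*z^2 + 2.01*z - 7.14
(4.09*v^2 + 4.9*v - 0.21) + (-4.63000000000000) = 4.09*v^2 + 4.9*v - 4.84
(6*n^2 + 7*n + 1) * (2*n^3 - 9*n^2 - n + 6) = 12*n^5 - 40*n^4 - 67*n^3 + 20*n^2 + 41*n + 6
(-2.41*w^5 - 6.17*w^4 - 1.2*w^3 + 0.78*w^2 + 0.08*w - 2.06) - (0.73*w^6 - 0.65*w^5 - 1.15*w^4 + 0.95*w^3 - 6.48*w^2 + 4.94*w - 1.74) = -0.73*w^6 - 1.76*w^5 - 5.02*w^4 - 2.15*w^3 + 7.26*w^2 - 4.86*w - 0.32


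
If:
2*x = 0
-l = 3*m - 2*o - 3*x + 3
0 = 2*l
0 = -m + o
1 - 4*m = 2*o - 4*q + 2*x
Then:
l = 0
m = -3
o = -3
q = -19/4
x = 0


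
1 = 1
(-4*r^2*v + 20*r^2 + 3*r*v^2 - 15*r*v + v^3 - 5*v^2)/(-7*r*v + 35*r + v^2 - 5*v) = (4*r^2 - 3*r*v - v^2)/(7*r - v)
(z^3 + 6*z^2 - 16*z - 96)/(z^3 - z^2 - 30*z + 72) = (z + 4)/(z - 3)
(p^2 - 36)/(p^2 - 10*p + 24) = (p + 6)/(p - 4)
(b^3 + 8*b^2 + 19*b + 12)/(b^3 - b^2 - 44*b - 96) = (b + 1)/(b - 8)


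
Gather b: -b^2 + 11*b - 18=-b^2 + 11*b - 18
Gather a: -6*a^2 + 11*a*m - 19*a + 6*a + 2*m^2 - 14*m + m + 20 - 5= -6*a^2 + a*(11*m - 13) + 2*m^2 - 13*m + 15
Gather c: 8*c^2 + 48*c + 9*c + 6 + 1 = 8*c^2 + 57*c + 7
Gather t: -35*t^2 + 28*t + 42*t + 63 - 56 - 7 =-35*t^2 + 70*t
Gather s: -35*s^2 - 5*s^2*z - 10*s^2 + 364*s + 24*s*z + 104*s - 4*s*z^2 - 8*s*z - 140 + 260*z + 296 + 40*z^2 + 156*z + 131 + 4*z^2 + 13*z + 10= s^2*(-5*z - 45) + s*(-4*z^2 + 16*z + 468) + 44*z^2 + 429*z + 297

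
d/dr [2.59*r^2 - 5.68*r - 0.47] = 5.18*r - 5.68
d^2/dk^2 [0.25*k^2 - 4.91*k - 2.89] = 0.500000000000000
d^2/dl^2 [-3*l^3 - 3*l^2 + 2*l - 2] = -18*l - 6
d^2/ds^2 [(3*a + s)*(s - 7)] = 2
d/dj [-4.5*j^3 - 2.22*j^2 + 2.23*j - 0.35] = -13.5*j^2 - 4.44*j + 2.23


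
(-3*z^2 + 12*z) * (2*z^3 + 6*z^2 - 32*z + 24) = -6*z^5 + 6*z^4 + 168*z^3 - 456*z^2 + 288*z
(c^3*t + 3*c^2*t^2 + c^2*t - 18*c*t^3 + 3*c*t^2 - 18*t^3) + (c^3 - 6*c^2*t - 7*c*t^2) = c^3*t + c^3 + 3*c^2*t^2 - 5*c^2*t - 18*c*t^3 - 4*c*t^2 - 18*t^3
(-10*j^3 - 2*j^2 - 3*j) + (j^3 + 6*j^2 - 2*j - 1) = -9*j^3 + 4*j^2 - 5*j - 1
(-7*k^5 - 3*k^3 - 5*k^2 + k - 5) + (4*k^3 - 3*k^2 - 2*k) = -7*k^5 + k^3 - 8*k^2 - k - 5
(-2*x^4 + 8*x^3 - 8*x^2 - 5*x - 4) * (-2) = 4*x^4 - 16*x^3 + 16*x^2 + 10*x + 8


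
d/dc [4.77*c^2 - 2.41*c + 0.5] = 9.54*c - 2.41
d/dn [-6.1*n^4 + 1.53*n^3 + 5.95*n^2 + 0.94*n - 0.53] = -24.4*n^3 + 4.59*n^2 + 11.9*n + 0.94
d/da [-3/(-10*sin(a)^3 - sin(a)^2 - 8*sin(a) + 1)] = 6*(-sin(a) + 15*cos(a)^2 - 19)*cos(a)/(10*sin(a)^3 + sin(a)^2 + 8*sin(a) - 1)^2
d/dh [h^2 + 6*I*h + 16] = 2*h + 6*I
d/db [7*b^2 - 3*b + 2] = 14*b - 3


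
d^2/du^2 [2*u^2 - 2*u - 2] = 4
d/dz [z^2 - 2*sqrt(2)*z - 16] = 2*z - 2*sqrt(2)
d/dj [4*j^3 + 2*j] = 12*j^2 + 2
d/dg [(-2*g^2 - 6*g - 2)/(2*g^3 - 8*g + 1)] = 2*(2*g^4 + 12*g^3 + 14*g^2 - 2*g - 11)/(4*g^6 - 32*g^4 + 4*g^3 + 64*g^2 - 16*g + 1)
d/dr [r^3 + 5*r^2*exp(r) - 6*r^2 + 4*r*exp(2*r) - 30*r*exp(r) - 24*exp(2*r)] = 5*r^2*exp(r) + 3*r^2 + 8*r*exp(2*r) - 20*r*exp(r) - 12*r - 44*exp(2*r) - 30*exp(r)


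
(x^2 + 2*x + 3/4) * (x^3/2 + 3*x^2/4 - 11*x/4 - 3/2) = x^5/2 + 7*x^4/4 - 7*x^3/8 - 103*x^2/16 - 81*x/16 - 9/8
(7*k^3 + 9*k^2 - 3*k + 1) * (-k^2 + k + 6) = -7*k^5 - 2*k^4 + 54*k^3 + 50*k^2 - 17*k + 6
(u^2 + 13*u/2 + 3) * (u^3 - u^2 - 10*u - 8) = u^5 + 11*u^4/2 - 27*u^3/2 - 76*u^2 - 82*u - 24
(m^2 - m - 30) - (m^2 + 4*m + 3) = -5*m - 33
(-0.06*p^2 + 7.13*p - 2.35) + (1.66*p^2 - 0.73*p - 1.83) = 1.6*p^2 + 6.4*p - 4.18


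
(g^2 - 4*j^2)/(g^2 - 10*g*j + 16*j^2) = (g + 2*j)/(g - 8*j)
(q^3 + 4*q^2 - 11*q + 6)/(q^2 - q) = q + 5 - 6/q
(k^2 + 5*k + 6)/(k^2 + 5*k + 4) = (k^2 + 5*k + 6)/(k^2 + 5*k + 4)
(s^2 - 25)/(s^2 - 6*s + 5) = (s + 5)/(s - 1)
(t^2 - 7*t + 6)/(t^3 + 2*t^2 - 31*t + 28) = (t - 6)/(t^2 + 3*t - 28)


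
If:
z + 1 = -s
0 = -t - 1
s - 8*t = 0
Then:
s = -8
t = -1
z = 7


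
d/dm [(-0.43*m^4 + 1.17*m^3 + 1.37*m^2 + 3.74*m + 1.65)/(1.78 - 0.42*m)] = (0.5418*m^4 - 4.0444*m^3 + 5.6724*m^2 + 4.8772*m + 7.3502)/(0.1764*m^2 - 1.4952*m + 3.1684)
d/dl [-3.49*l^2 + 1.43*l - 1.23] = 1.43 - 6.98*l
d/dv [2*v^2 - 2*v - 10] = 4*v - 2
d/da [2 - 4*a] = -4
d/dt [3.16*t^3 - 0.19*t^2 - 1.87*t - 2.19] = 9.48*t^2 - 0.38*t - 1.87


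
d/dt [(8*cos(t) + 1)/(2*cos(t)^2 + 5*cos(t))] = (16*sin(t) + 5*sin(t)/cos(t)^2 + 4*tan(t))/(2*cos(t) + 5)^2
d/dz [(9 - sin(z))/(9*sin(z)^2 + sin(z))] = -(162/tan(z) + 9*cos(z)^3/sin(z)^2)/(9*sin(z) + 1)^2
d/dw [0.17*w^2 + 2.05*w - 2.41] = 0.34*w + 2.05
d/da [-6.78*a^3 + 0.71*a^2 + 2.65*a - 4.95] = -20.34*a^2 + 1.42*a + 2.65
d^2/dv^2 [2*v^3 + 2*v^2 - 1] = 12*v + 4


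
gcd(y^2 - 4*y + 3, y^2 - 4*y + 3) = y^2 - 4*y + 3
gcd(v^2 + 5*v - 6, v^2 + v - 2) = v - 1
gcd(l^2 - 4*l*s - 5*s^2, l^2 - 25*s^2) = -l + 5*s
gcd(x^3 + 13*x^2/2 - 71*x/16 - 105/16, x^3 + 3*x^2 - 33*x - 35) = x + 7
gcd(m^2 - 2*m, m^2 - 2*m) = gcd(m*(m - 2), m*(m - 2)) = m^2 - 2*m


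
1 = 1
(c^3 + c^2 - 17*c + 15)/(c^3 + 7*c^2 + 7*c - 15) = (c - 3)/(c + 3)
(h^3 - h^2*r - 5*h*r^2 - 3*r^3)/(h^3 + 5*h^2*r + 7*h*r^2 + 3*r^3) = (h - 3*r)/(h + 3*r)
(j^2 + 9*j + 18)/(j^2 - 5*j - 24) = (j + 6)/(j - 8)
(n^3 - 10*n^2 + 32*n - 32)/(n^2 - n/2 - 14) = 2*(n^2 - 6*n + 8)/(2*n + 7)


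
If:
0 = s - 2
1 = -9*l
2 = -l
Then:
No Solution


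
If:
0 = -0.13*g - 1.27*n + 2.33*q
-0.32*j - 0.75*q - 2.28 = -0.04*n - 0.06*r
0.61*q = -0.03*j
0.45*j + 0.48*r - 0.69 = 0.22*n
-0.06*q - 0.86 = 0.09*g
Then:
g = -9.76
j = -6.16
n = 1.55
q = 0.30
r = 7.92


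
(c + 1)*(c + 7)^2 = c^3 + 15*c^2 + 63*c + 49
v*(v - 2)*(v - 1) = v^3 - 3*v^2 + 2*v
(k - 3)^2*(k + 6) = k^3 - 27*k + 54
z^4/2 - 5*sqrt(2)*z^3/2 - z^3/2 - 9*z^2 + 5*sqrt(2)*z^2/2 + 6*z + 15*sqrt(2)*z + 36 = (z/2 + 1)*(z - 3)*(z - 6*sqrt(2))*(z + sqrt(2))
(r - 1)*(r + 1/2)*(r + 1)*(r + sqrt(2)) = r^4 + r^3/2 + sqrt(2)*r^3 - r^2 + sqrt(2)*r^2/2 - sqrt(2)*r - r/2 - sqrt(2)/2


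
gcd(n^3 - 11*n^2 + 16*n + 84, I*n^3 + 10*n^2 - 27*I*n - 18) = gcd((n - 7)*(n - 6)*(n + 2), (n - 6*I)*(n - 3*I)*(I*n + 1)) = 1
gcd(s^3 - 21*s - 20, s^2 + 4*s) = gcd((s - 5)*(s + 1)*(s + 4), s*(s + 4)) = s + 4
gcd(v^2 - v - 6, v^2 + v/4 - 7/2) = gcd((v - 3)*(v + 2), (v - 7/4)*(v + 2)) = v + 2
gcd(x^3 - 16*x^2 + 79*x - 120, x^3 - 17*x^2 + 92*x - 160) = x^2 - 13*x + 40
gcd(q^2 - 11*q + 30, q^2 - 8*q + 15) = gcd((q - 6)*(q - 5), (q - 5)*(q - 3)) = q - 5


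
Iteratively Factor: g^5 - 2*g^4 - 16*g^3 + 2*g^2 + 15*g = (g + 1)*(g^4 - 3*g^3 - 13*g^2 + 15*g) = (g - 1)*(g + 1)*(g^3 - 2*g^2 - 15*g) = (g - 1)*(g + 1)*(g + 3)*(g^2 - 5*g) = (g - 5)*(g - 1)*(g + 1)*(g + 3)*(g)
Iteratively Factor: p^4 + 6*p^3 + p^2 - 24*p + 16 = (p + 4)*(p^3 + 2*p^2 - 7*p + 4) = (p - 1)*(p + 4)*(p^2 + 3*p - 4) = (p - 1)^2*(p + 4)*(p + 4)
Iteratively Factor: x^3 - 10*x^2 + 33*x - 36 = (x - 4)*(x^2 - 6*x + 9) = (x - 4)*(x - 3)*(x - 3)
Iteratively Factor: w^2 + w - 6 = (w - 2)*(w + 3)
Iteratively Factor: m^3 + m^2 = (m + 1)*(m^2) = m*(m + 1)*(m)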